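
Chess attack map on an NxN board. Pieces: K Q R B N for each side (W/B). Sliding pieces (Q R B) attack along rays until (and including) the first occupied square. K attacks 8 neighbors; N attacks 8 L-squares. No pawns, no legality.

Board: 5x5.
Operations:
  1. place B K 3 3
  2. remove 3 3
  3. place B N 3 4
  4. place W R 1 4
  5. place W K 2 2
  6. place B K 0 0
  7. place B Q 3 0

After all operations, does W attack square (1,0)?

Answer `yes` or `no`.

Op 1: place BK@(3,3)
Op 2: remove (3,3)
Op 3: place BN@(3,4)
Op 4: place WR@(1,4)
Op 5: place WK@(2,2)
Op 6: place BK@(0,0)
Op 7: place BQ@(3,0)
Per-piece attacks for W:
  WR@(1,4): attacks (1,3) (1,2) (1,1) (1,0) (2,4) (3,4) (0,4) [ray(1,0) blocked at (3,4)]
  WK@(2,2): attacks (2,3) (2,1) (3,2) (1,2) (3,3) (3,1) (1,3) (1,1)
W attacks (1,0): yes

Answer: yes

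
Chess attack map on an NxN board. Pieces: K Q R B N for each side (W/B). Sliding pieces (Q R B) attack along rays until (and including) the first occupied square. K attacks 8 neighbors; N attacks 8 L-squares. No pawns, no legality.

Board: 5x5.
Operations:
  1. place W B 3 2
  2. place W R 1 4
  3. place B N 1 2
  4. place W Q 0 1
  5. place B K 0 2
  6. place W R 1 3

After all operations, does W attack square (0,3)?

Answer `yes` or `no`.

Answer: yes

Derivation:
Op 1: place WB@(3,2)
Op 2: place WR@(1,4)
Op 3: place BN@(1,2)
Op 4: place WQ@(0,1)
Op 5: place BK@(0,2)
Op 6: place WR@(1,3)
Per-piece attacks for W:
  WQ@(0,1): attacks (0,2) (0,0) (1,1) (2,1) (3,1) (4,1) (1,2) (1,0) [ray(0,1) blocked at (0,2); ray(1,1) blocked at (1,2)]
  WR@(1,3): attacks (1,4) (1,2) (2,3) (3,3) (4,3) (0,3) [ray(0,1) blocked at (1,4); ray(0,-1) blocked at (1,2)]
  WR@(1,4): attacks (1,3) (2,4) (3,4) (4,4) (0,4) [ray(0,-1) blocked at (1,3)]
  WB@(3,2): attacks (4,3) (4,1) (2,3) (1,4) (2,1) (1,0) [ray(-1,1) blocked at (1,4)]
W attacks (0,3): yes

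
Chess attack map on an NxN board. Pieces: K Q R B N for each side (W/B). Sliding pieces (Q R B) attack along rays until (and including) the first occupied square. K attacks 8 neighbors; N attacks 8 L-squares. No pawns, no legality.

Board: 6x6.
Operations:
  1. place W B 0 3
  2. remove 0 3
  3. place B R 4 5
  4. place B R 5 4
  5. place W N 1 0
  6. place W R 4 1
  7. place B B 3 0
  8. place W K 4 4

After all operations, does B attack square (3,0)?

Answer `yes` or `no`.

Op 1: place WB@(0,3)
Op 2: remove (0,3)
Op 3: place BR@(4,5)
Op 4: place BR@(5,4)
Op 5: place WN@(1,0)
Op 6: place WR@(4,1)
Op 7: place BB@(3,0)
Op 8: place WK@(4,4)
Per-piece attacks for B:
  BB@(3,0): attacks (4,1) (2,1) (1,2) (0,3) [ray(1,1) blocked at (4,1)]
  BR@(4,5): attacks (4,4) (5,5) (3,5) (2,5) (1,5) (0,5) [ray(0,-1) blocked at (4,4)]
  BR@(5,4): attacks (5,5) (5,3) (5,2) (5,1) (5,0) (4,4) [ray(-1,0) blocked at (4,4)]
B attacks (3,0): no

Answer: no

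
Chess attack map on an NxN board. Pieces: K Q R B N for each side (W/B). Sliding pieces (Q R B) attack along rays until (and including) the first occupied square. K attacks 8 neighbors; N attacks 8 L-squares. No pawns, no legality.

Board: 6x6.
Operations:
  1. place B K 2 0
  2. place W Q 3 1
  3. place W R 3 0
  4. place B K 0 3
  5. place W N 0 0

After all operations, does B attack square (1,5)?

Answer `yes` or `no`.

Answer: no

Derivation:
Op 1: place BK@(2,0)
Op 2: place WQ@(3,1)
Op 3: place WR@(3,0)
Op 4: place BK@(0,3)
Op 5: place WN@(0,0)
Per-piece attacks for B:
  BK@(0,3): attacks (0,4) (0,2) (1,3) (1,4) (1,2)
  BK@(2,0): attacks (2,1) (3,0) (1,0) (3,1) (1,1)
B attacks (1,5): no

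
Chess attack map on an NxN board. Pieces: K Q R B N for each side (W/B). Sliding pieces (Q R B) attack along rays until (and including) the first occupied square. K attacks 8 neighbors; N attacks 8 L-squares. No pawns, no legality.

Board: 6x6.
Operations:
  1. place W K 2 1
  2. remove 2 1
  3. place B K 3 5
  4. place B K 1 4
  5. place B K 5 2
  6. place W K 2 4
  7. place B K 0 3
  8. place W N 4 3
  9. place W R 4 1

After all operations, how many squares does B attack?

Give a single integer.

Op 1: place WK@(2,1)
Op 2: remove (2,1)
Op 3: place BK@(3,5)
Op 4: place BK@(1,4)
Op 5: place BK@(5,2)
Op 6: place WK@(2,4)
Op 7: place BK@(0,3)
Op 8: place WN@(4,3)
Op 9: place WR@(4,1)
Per-piece attacks for B:
  BK@(0,3): attacks (0,4) (0,2) (1,3) (1,4) (1,2)
  BK@(1,4): attacks (1,5) (1,3) (2,4) (0,4) (2,5) (2,3) (0,5) (0,3)
  BK@(3,5): attacks (3,4) (4,5) (2,5) (4,4) (2,4)
  BK@(5,2): attacks (5,3) (5,1) (4,2) (4,3) (4,1)
Union (19 distinct): (0,2) (0,3) (0,4) (0,5) (1,2) (1,3) (1,4) (1,5) (2,3) (2,4) (2,5) (3,4) (4,1) (4,2) (4,3) (4,4) (4,5) (5,1) (5,3)

Answer: 19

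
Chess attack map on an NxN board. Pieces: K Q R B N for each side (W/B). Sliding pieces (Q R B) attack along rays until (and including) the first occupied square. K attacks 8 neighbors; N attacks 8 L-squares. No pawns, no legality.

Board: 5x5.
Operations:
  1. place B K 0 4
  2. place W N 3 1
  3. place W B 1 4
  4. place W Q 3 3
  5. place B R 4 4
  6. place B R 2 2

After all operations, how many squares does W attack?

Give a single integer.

Answer: 14

Derivation:
Op 1: place BK@(0,4)
Op 2: place WN@(3,1)
Op 3: place WB@(1,4)
Op 4: place WQ@(3,3)
Op 5: place BR@(4,4)
Op 6: place BR@(2,2)
Per-piece attacks for W:
  WB@(1,4): attacks (2,3) (3,2) (4,1) (0,3)
  WN@(3,1): attacks (4,3) (2,3) (1,2) (1,0)
  WQ@(3,3): attacks (3,4) (3,2) (3,1) (4,3) (2,3) (1,3) (0,3) (4,4) (4,2) (2,4) (2,2) [ray(0,-1) blocked at (3,1); ray(1,1) blocked at (4,4); ray(-1,-1) blocked at (2,2)]
Union (14 distinct): (0,3) (1,0) (1,2) (1,3) (2,2) (2,3) (2,4) (3,1) (3,2) (3,4) (4,1) (4,2) (4,3) (4,4)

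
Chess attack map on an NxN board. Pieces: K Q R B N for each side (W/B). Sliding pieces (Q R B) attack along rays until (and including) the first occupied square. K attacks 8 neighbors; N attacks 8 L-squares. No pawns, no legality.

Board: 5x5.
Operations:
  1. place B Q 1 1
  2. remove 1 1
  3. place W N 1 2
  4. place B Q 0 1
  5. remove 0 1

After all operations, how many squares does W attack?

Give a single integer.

Answer: 6

Derivation:
Op 1: place BQ@(1,1)
Op 2: remove (1,1)
Op 3: place WN@(1,2)
Op 4: place BQ@(0,1)
Op 5: remove (0,1)
Per-piece attacks for W:
  WN@(1,2): attacks (2,4) (3,3) (0,4) (2,0) (3,1) (0,0)
Union (6 distinct): (0,0) (0,4) (2,0) (2,4) (3,1) (3,3)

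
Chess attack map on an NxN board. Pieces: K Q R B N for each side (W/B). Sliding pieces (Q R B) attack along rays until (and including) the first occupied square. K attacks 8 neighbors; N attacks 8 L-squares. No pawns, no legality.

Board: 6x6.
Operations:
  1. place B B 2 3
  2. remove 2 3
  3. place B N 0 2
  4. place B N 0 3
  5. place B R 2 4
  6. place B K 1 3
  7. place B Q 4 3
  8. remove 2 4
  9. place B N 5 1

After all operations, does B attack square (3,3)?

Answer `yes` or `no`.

Answer: yes

Derivation:
Op 1: place BB@(2,3)
Op 2: remove (2,3)
Op 3: place BN@(0,2)
Op 4: place BN@(0,3)
Op 5: place BR@(2,4)
Op 6: place BK@(1,3)
Op 7: place BQ@(4,3)
Op 8: remove (2,4)
Op 9: place BN@(5,1)
Per-piece attacks for B:
  BN@(0,2): attacks (1,4) (2,3) (1,0) (2,1)
  BN@(0,3): attacks (1,5) (2,4) (1,1) (2,2)
  BK@(1,3): attacks (1,4) (1,2) (2,3) (0,3) (2,4) (2,2) (0,4) (0,2)
  BQ@(4,3): attacks (4,4) (4,5) (4,2) (4,1) (4,0) (5,3) (3,3) (2,3) (1,3) (5,4) (5,2) (3,4) (2,5) (3,2) (2,1) (1,0) [ray(-1,0) blocked at (1,3)]
  BN@(5,1): attacks (4,3) (3,2) (3,0)
B attacks (3,3): yes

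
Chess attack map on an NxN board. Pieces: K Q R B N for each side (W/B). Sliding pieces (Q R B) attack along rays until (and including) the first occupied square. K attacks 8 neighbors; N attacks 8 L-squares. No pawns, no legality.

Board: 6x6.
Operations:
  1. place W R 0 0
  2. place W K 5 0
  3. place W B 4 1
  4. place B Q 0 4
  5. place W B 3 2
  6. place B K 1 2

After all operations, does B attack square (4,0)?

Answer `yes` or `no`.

Answer: yes

Derivation:
Op 1: place WR@(0,0)
Op 2: place WK@(5,0)
Op 3: place WB@(4,1)
Op 4: place BQ@(0,4)
Op 5: place WB@(3,2)
Op 6: place BK@(1,2)
Per-piece attacks for B:
  BQ@(0,4): attacks (0,5) (0,3) (0,2) (0,1) (0,0) (1,4) (2,4) (3,4) (4,4) (5,4) (1,5) (1,3) (2,2) (3,1) (4,0) [ray(0,-1) blocked at (0,0)]
  BK@(1,2): attacks (1,3) (1,1) (2,2) (0,2) (2,3) (2,1) (0,3) (0,1)
B attacks (4,0): yes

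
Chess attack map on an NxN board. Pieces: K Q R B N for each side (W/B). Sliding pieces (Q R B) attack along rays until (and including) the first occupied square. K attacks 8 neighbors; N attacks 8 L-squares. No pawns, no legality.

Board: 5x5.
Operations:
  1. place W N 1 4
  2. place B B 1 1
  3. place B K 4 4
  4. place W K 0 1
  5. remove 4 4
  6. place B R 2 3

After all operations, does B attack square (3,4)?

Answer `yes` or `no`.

Answer: no

Derivation:
Op 1: place WN@(1,4)
Op 2: place BB@(1,1)
Op 3: place BK@(4,4)
Op 4: place WK@(0,1)
Op 5: remove (4,4)
Op 6: place BR@(2,3)
Per-piece attacks for B:
  BB@(1,1): attacks (2,2) (3,3) (4,4) (2,0) (0,2) (0,0)
  BR@(2,3): attacks (2,4) (2,2) (2,1) (2,0) (3,3) (4,3) (1,3) (0,3)
B attacks (3,4): no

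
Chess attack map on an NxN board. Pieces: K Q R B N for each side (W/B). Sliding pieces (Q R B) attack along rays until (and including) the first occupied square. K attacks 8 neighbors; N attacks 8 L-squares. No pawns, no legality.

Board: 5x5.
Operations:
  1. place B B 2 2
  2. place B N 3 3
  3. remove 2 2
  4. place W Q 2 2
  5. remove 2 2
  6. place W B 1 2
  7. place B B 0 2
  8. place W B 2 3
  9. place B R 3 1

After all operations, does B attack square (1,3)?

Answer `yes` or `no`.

Answer: yes

Derivation:
Op 1: place BB@(2,2)
Op 2: place BN@(3,3)
Op 3: remove (2,2)
Op 4: place WQ@(2,2)
Op 5: remove (2,2)
Op 6: place WB@(1,2)
Op 7: place BB@(0,2)
Op 8: place WB@(2,3)
Op 9: place BR@(3,1)
Per-piece attacks for B:
  BB@(0,2): attacks (1,3) (2,4) (1,1) (2,0)
  BR@(3,1): attacks (3,2) (3,3) (3,0) (4,1) (2,1) (1,1) (0,1) [ray(0,1) blocked at (3,3)]
  BN@(3,3): attacks (1,4) (4,1) (2,1) (1,2)
B attacks (1,3): yes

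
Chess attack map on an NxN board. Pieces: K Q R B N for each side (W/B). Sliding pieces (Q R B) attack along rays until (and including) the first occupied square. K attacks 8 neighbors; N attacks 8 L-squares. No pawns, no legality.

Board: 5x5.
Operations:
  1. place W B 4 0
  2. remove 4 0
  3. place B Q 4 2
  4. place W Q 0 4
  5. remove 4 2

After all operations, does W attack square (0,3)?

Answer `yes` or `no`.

Answer: yes

Derivation:
Op 1: place WB@(4,0)
Op 2: remove (4,0)
Op 3: place BQ@(4,2)
Op 4: place WQ@(0,4)
Op 5: remove (4,2)
Per-piece attacks for W:
  WQ@(0,4): attacks (0,3) (0,2) (0,1) (0,0) (1,4) (2,4) (3,4) (4,4) (1,3) (2,2) (3,1) (4,0)
W attacks (0,3): yes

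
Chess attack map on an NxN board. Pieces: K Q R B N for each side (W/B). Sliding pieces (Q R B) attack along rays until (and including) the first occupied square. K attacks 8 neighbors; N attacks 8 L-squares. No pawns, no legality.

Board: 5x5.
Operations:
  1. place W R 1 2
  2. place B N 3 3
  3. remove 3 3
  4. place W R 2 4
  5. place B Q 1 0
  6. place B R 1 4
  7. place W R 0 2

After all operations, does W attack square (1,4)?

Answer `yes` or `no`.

Answer: yes

Derivation:
Op 1: place WR@(1,2)
Op 2: place BN@(3,3)
Op 3: remove (3,3)
Op 4: place WR@(2,4)
Op 5: place BQ@(1,0)
Op 6: place BR@(1,4)
Op 7: place WR@(0,2)
Per-piece attacks for W:
  WR@(0,2): attacks (0,3) (0,4) (0,1) (0,0) (1,2) [ray(1,0) blocked at (1,2)]
  WR@(1,2): attacks (1,3) (1,4) (1,1) (1,0) (2,2) (3,2) (4,2) (0,2) [ray(0,1) blocked at (1,4); ray(0,-1) blocked at (1,0); ray(-1,0) blocked at (0,2)]
  WR@(2,4): attacks (2,3) (2,2) (2,1) (2,0) (3,4) (4,4) (1,4) [ray(-1,0) blocked at (1,4)]
W attacks (1,4): yes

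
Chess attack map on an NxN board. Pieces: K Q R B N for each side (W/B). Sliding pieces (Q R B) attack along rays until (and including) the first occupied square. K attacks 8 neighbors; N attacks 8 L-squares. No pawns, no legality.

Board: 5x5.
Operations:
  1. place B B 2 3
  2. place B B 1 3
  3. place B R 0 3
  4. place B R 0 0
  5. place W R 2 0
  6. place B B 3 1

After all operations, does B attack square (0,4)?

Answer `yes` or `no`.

Op 1: place BB@(2,3)
Op 2: place BB@(1,3)
Op 3: place BR@(0,3)
Op 4: place BR@(0,0)
Op 5: place WR@(2,0)
Op 6: place BB@(3,1)
Per-piece attacks for B:
  BR@(0,0): attacks (0,1) (0,2) (0,3) (1,0) (2,0) [ray(0,1) blocked at (0,3); ray(1,0) blocked at (2,0)]
  BR@(0,3): attacks (0,4) (0,2) (0,1) (0,0) (1,3) [ray(0,-1) blocked at (0,0); ray(1,0) blocked at (1,3)]
  BB@(1,3): attacks (2,4) (2,2) (3,1) (0,4) (0,2) [ray(1,-1) blocked at (3,1)]
  BB@(2,3): attacks (3,4) (3,2) (4,1) (1,4) (1,2) (0,1)
  BB@(3,1): attacks (4,2) (4,0) (2,2) (1,3) (2,0) [ray(-1,1) blocked at (1,3); ray(-1,-1) blocked at (2,0)]
B attacks (0,4): yes

Answer: yes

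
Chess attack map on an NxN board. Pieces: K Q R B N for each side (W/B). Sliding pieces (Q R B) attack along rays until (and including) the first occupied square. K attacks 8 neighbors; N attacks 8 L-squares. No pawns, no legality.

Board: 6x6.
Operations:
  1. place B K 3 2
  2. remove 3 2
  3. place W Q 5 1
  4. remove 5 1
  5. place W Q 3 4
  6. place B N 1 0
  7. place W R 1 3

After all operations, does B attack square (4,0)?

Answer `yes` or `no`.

Op 1: place BK@(3,2)
Op 2: remove (3,2)
Op 3: place WQ@(5,1)
Op 4: remove (5,1)
Op 5: place WQ@(3,4)
Op 6: place BN@(1,0)
Op 7: place WR@(1,3)
Per-piece attacks for B:
  BN@(1,0): attacks (2,2) (3,1) (0,2)
B attacks (4,0): no

Answer: no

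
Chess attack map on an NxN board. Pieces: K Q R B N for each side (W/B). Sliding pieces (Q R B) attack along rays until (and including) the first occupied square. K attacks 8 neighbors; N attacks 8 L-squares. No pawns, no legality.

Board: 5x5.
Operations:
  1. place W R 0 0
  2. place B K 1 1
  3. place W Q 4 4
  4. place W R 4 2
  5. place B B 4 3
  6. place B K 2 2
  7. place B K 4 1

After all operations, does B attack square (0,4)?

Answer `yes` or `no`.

Answer: no

Derivation:
Op 1: place WR@(0,0)
Op 2: place BK@(1,1)
Op 3: place WQ@(4,4)
Op 4: place WR@(4,2)
Op 5: place BB@(4,3)
Op 6: place BK@(2,2)
Op 7: place BK@(4,1)
Per-piece attacks for B:
  BK@(1,1): attacks (1,2) (1,0) (2,1) (0,1) (2,2) (2,0) (0,2) (0,0)
  BK@(2,2): attacks (2,3) (2,1) (3,2) (1,2) (3,3) (3,1) (1,3) (1,1)
  BK@(4,1): attacks (4,2) (4,0) (3,1) (3,2) (3,0)
  BB@(4,3): attacks (3,4) (3,2) (2,1) (1,0)
B attacks (0,4): no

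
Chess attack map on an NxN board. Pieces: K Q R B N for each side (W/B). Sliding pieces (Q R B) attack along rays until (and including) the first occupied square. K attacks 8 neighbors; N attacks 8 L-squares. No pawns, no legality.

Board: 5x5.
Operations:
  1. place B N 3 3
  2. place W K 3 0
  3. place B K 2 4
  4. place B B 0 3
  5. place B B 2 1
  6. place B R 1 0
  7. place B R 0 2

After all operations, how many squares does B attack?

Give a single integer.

Answer: 19

Derivation:
Op 1: place BN@(3,3)
Op 2: place WK@(3,0)
Op 3: place BK@(2,4)
Op 4: place BB@(0,3)
Op 5: place BB@(2,1)
Op 6: place BR@(1,0)
Op 7: place BR@(0,2)
Per-piece attacks for B:
  BR@(0,2): attacks (0,3) (0,1) (0,0) (1,2) (2,2) (3,2) (4,2) [ray(0,1) blocked at (0,3)]
  BB@(0,3): attacks (1,4) (1,2) (2,1) [ray(1,-1) blocked at (2,1)]
  BR@(1,0): attacks (1,1) (1,2) (1,3) (1,4) (2,0) (3,0) (0,0) [ray(1,0) blocked at (3,0)]
  BB@(2,1): attacks (3,2) (4,3) (3,0) (1,2) (0,3) (1,0) [ray(1,-1) blocked at (3,0); ray(-1,1) blocked at (0,3); ray(-1,-1) blocked at (1,0)]
  BK@(2,4): attacks (2,3) (3,4) (1,4) (3,3) (1,3)
  BN@(3,3): attacks (1,4) (4,1) (2,1) (1,2)
Union (19 distinct): (0,0) (0,1) (0,3) (1,0) (1,1) (1,2) (1,3) (1,4) (2,0) (2,1) (2,2) (2,3) (3,0) (3,2) (3,3) (3,4) (4,1) (4,2) (4,3)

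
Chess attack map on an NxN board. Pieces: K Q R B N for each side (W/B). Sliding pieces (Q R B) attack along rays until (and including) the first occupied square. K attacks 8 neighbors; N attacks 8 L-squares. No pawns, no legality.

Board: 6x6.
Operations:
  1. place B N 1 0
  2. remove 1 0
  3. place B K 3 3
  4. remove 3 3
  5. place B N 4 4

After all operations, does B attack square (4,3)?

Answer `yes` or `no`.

Op 1: place BN@(1,0)
Op 2: remove (1,0)
Op 3: place BK@(3,3)
Op 4: remove (3,3)
Op 5: place BN@(4,4)
Per-piece attacks for B:
  BN@(4,4): attacks (2,5) (5,2) (3,2) (2,3)
B attacks (4,3): no

Answer: no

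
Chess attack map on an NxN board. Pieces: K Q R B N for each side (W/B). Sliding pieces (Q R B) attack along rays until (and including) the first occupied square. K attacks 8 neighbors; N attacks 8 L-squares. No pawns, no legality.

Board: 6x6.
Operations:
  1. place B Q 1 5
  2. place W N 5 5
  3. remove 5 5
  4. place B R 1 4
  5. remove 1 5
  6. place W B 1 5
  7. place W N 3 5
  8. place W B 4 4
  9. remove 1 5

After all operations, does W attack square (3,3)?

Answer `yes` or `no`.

Answer: yes

Derivation:
Op 1: place BQ@(1,5)
Op 2: place WN@(5,5)
Op 3: remove (5,5)
Op 4: place BR@(1,4)
Op 5: remove (1,5)
Op 6: place WB@(1,5)
Op 7: place WN@(3,5)
Op 8: place WB@(4,4)
Op 9: remove (1,5)
Per-piece attacks for W:
  WN@(3,5): attacks (4,3) (5,4) (2,3) (1,4)
  WB@(4,4): attacks (5,5) (5,3) (3,5) (3,3) (2,2) (1,1) (0,0) [ray(-1,1) blocked at (3,5)]
W attacks (3,3): yes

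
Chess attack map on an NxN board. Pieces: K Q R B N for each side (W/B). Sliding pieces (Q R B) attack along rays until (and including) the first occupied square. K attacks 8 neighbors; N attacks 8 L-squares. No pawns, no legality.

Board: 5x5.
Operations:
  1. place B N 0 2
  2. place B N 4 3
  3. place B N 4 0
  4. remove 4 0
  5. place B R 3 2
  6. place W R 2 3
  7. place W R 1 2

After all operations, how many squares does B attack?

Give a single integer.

Answer: 12

Derivation:
Op 1: place BN@(0,2)
Op 2: place BN@(4,3)
Op 3: place BN@(4,0)
Op 4: remove (4,0)
Op 5: place BR@(3,2)
Op 6: place WR@(2,3)
Op 7: place WR@(1,2)
Per-piece attacks for B:
  BN@(0,2): attacks (1,4) (2,3) (1,0) (2,1)
  BR@(3,2): attacks (3,3) (3,4) (3,1) (3,0) (4,2) (2,2) (1,2) [ray(-1,0) blocked at (1,2)]
  BN@(4,3): attacks (2,4) (3,1) (2,2)
Union (12 distinct): (1,0) (1,2) (1,4) (2,1) (2,2) (2,3) (2,4) (3,0) (3,1) (3,3) (3,4) (4,2)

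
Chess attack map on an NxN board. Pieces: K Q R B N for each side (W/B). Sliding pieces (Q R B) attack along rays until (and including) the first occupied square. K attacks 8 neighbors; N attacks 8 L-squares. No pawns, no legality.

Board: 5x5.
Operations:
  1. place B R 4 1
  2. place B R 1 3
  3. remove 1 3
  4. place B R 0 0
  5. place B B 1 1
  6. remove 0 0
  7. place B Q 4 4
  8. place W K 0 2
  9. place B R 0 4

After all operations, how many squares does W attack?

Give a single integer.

Op 1: place BR@(4,1)
Op 2: place BR@(1,3)
Op 3: remove (1,3)
Op 4: place BR@(0,0)
Op 5: place BB@(1,1)
Op 6: remove (0,0)
Op 7: place BQ@(4,4)
Op 8: place WK@(0,2)
Op 9: place BR@(0,4)
Per-piece attacks for W:
  WK@(0,2): attacks (0,3) (0,1) (1,2) (1,3) (1,1)
Union (5 distinct): (0,1) (0,3) (1,1) (1,2) (1,3)

Answer: 5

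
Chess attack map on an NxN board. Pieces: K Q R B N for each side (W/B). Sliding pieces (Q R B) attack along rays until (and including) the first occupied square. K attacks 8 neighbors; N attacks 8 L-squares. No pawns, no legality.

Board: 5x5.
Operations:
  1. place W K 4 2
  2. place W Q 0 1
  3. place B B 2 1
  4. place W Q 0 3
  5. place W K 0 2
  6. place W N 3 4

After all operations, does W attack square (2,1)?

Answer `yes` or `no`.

Op 1: place WK@(4,2)
Op 2: place WQ@(0,1)
Op 3: place BB@(2,1)
Op 4: place WQ@(0,3)
Op 5: place WK@(0,2)
Op 6: place WN@(3,4)
Per-piece attacks for W:
  WQ@(0,1): attacks (0,2) (0,0) (1,1) (2,1) (1,2) (2,3) (3,4) (1,0) [ray(0,1) blocked at (0,2); ray(1,0) blocked at (2,1); ray(1,1) blocked at (3,4)]
  WK@(0,2): attacks (0,3) (0,1) (1,2) (1,3) (1,1)
  WQ@(0,3): attacks (0,4) (0,2) (1,3) (2,3) (3,3) (4,3) (1,4) (1,2) (2,1) [ray(0,-1) blocked at (0,2); ray(1,-1) blocked at (2,1)]
  WN@(3,4): attacks (4,2) (2,2) (1,3)
  WK@(4,2): attacks (4,3) (4,1) (3,2) (3,3) (3,1)
W attacks (2,1): yes

Answer: yes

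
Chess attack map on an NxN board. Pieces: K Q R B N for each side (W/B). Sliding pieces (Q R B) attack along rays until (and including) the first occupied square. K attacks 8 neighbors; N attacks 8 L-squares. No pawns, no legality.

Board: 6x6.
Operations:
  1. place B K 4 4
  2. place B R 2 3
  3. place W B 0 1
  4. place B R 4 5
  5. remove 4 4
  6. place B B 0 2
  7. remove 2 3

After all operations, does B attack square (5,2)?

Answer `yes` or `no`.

Answer: no

Derivation:
Op 1: place BK@(4,4)
Op 2: place BR@(2,3)
Op 3: place WB@(0,1)
Op 4: place BR@(4,5)
Op 5: remove (4,4)
Op 6: place BB@(0,2)
Op 7: remove (2,3)
Per-piece attacks for B:
  BB@(0,2): attacks (1,3) (2,4) (3,5) (1,1) (2,0)
  BR@(4,5): attacks (4,4) (4,3) (4,2) (4,1) (4,0) (5,5) (3,5) (2,5) (1,5) (0,5)
B attacks (5,2): no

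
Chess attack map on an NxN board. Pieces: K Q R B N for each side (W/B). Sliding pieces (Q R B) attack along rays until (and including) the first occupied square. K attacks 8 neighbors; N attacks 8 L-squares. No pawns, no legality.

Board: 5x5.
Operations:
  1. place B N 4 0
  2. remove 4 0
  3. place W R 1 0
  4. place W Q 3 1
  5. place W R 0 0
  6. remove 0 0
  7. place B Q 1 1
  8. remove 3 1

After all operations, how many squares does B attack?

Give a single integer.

Op 1: place BN@(4,0)
Op 2: remove (4,0)
Op 3: place WR@(1,0)
Op 4: place WQ@(3,1)
Op 5: place WR@(0,0)
Op 6: remove (0,0)
Op 7: place BQ@(1,1)
Op 8: remove (3,1)
Per-piece attacks for B:
  BQ@(1,1): attacks (1,2) (1,3) (1,4) (1,0) (2,1) (3,1) (4,1) (0,1) (2,2) (3,3) (4,4) (2,0) (0,2) (0,0) [ray(0,-1) blocked at (1,0)]
Union (14 distinct): (0,0) (0,1) (0,2) (1,0) (1,2) (1,3) (1,4) (2,0) (2,1) (2,2) (3,1) (3,3) (4,1) (4,4)

Answer: 14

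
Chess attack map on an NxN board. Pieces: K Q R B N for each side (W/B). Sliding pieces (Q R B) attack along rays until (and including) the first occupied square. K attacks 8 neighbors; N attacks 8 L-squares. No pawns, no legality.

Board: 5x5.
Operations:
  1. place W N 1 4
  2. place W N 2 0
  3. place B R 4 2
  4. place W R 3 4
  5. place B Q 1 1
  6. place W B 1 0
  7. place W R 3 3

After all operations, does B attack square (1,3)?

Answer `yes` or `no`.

Answer: yes

Derivation:
Op 1: place WN@(1,4)
Op 2: place WN@(2,0)
Op 3: place BR@(4,2)
Op 4: place WR@(3,4)
Op 5: place BQ@(1,1)
Op 6: place WB@(1,0)
Op 7: place WR@(3,3)
Per-piece attacks for B:
  BQ@(1,1): attacks (1,2) (1,3) (1,4) (1,0) (2,1) (3,1) (4,1) (0,1) (2,2) (3,3) (2,0) (0,2) (0,0) [ray(0,1) blocked at (1,4); ray(0,-1) blocked at (1,0); ray(1,1) blocked at (3,3); ray(1,-1) blocked at (2,0)]
  BR@(4,2): attacks (4,3) (4,4) (4,1) (4,0) (3,2) (2,2) (1,2) (0,2)
B attacks (1,3): yes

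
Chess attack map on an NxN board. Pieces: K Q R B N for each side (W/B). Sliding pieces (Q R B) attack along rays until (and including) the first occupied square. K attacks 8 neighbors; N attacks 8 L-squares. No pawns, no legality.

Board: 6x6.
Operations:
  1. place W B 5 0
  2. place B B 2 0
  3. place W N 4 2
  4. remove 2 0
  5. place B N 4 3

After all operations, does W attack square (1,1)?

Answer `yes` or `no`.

Op 1: place WB@(5,0)
Op 2: place BB@(2,0)
Op 3: place WN@(4,2)
Op 4: remove (2,0)
Op 5: place BN@(4,3)
Per-piece attacks for W:
  WN@(4,2): attacks (5,4) (3,4) (2,3) (5,0) (3,0) (2,1)
  WB@(5,0): attacks (4,1) (3,2) (2,3) (1,4) (0,5)
W attacks (1,1): no

Answer: no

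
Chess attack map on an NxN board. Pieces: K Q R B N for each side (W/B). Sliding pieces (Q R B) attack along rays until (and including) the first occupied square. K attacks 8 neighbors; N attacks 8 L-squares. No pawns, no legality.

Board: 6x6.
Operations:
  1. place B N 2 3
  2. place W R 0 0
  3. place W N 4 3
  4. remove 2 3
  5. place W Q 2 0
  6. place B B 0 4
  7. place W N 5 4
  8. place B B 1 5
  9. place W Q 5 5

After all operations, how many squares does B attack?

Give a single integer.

Answer: 10

Derivation:
Op 1: place BN@(2,3)
Op 2: place WR@(0,0)
Op 3: place WN@(4,3)
Op 4: remove (2,3)
Op 5: place WQ@(2,0)
Op 6: place BB@(0,4)
Op 7: place WN@(5,4)
Op 8: place BB@(1,5)
Op 9: place WQ@(5,5)
Per-piece attacks for B:
  BB@(0,4): attacks (1,5) (1,3) (2,2) (3,1) (4,0) [ray(1,1) blocked at (1,5)]
  BB@(1,5): attacks (2,4) (3,3) (4,2) (5,1) (0,4) [ray(-1,-1) blocked at (0,4)]
Union (10 distinct): (0,4) (1,3) (1,5) (2,2) (2,4) (3,1) (3,3) (4,0) (4,2) (5,1)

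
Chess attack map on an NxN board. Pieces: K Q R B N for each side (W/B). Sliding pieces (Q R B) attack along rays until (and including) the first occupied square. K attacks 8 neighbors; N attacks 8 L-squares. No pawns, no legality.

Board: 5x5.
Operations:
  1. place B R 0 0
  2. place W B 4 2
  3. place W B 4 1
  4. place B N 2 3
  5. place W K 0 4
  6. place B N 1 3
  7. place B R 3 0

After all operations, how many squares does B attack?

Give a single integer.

Op 1: place BR@(0,0)
Op 2: place WB@(4,2)
Op 3: place WB@(4,1)
Op 4: place BN@(2,3)
Op 5: place WK@(0,4)
Op 6: place BN@(1,3)
Op 7: place BR@(3,0)
Per-piece attacks for B:
  BR@(0,0): attacks (0,1) (0,2) (0,3) (0,4) (1,0) (2,0) (3,0) [ray(0,1) blocked at (0,4); ray(1,0) blocked at (3,0)]
  BN@(1,3): attacks (3,4) (2,1) (3,2) (0,1)
  BN@(2,3): attacks (4,4) (0,4) (3,1) (4,2) (1,1) (0,2)
  BR@(3,0): attacks (3,1) (3,2) (3,3) (3,4) (4,0) (2,0) (1,0) (0,0) [ray(-1,0) blocked at (0,0)]
Union (17 distinct): (0,0) (0,1) (0,2) (0,3) (0,4) (1,0) (1,1) (2,0) (2,1) (3,0) (3,1) (3,2) (3,3) (3,4) (4,0) (4,2) (4,4)

Answer: 17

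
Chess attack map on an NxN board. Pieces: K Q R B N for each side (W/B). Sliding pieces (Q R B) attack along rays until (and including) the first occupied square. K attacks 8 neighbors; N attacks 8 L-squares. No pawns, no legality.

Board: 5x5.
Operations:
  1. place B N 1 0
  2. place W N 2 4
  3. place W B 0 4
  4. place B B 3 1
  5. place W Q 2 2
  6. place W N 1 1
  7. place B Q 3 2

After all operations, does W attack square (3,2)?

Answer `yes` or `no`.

Answer: yes

Derivation:
Op 1: place BN@(1,0)
Op 2: place WN@(2,4)
Op 3: place WB@(0,4)
Op 4: place BB@(3,1)
Op 5: place WQ@(2,2)
Op 6: place WN@(1,1)
Op 7: place BQ@(3,2)
Per-piece attacks for W:
  WB@(0,4): attacks (1,3) (2,2) [ray(1,-1) blocked at (2,2)]
  WN@(1,1): attacks (2,3) (3,2) (0,3) (3,0)
  WQ@(2,2): attacks (2,3) (2,4) (2,1) (2,0) (3,2) (1,2) (0,2) (3,3) (4,4) (3,1) (1,3) (0,4) (1,1) [ray(0,1) blocked at (2,4); ray(1,0) blocked at (3,2); ray(1,-1) blocked at (3,1); ray(-1,1) blocked at (0,4); ray(-1,-1) blocked at (1,1)]
  WN@(2,4): attacks (3,2) (4,3) (1,2) (0,3)
W attacks (3,2): yes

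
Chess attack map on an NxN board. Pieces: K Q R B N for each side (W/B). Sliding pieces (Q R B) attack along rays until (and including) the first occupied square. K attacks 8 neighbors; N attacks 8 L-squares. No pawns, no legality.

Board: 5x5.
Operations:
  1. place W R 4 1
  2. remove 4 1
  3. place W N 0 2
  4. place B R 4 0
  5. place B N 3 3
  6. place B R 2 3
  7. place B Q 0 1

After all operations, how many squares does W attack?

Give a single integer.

Op 1: place WR@(4,1)
Op 2: remove (4,1)
Op 3: place WN@(0,2)
Op 4: place BR@(4,0)
Op 5: place BN@(3,3)
Op 6: place BR@(2,3)
Op 7: place BQ@(0,1)
Per-piece attacks for W:
  WN@(0,2): attacks (1,4) (2,3) (1,0) (2,1)
Union (4 distinct): (1,0) (1,4) (2,1) (2,3)

Answer: 4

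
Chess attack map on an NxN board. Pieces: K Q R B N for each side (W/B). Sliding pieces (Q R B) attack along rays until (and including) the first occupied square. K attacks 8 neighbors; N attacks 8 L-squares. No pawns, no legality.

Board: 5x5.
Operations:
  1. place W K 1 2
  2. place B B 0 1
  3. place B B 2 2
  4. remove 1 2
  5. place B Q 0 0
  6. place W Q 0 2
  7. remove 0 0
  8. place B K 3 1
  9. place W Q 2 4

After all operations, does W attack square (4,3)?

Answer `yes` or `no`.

Answer: no

Derivation:
Op 1: place WK@(1,2)
Op 2: place BB@(0,1)
Op 3: place BB@(2,2)
Op 4: remove (1,2)
Op 5: place BQ@(0,0)
Op 6: place WQ@(0,2)
Op 7: remove (0,0)
Op 8: place BK@(3,1)
Op 9: place WQ@(2,4)
Per-piece attacks for W:
  WQ@(0,2): attacks (0,3) (0,4) (0,1) (1,2) (2,2) (1,3) (2,4) (1,1) (2,0) [ray(0,-1) blocked at (0,1); ray(1,0) blocked at (2,2); ray(1,1) blocked at (2,4)]
  WQ@(2,4): attacks (2,3) (2,2) (3,4) (4,4) (1,4) (0,4) (3,3) (4,2) (1,3) (0,2) [ray(0,-1) blocked at (2,2); ray(-1,-1) blocked at (0,2)]
W attacks (4,3): no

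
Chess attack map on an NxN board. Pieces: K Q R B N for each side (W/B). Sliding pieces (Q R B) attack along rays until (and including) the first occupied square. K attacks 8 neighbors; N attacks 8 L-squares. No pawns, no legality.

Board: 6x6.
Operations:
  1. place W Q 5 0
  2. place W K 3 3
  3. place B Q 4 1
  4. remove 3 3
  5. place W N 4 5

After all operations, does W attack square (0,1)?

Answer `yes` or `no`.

Op 1: place WQ@(5,0)
Op 2: place WK@(3,3)
Op 3: place BQ@(4,1)
Op 4: remove (3,3)
Op 5: place WN@(4,5)
Per-piece attacks for W:
  WN@(4,5): attacks (5,3) (3,3) (2,4)
  WQ@(5,0): attacks (5,1) (5,2) (5,3) (5,4) (5,5) (4,0) (3,0) (2,0) (1,0) (0,0) (4,1) [ray(-1,1) blocked at (4,1)]
W attacks (0,1): no

Answer: no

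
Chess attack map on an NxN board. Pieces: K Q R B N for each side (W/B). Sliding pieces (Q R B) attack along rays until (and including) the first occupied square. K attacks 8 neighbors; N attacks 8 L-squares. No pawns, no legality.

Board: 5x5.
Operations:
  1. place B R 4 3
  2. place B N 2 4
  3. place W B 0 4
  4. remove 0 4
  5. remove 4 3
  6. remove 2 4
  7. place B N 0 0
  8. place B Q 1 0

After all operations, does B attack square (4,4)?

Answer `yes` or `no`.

Answer: no

Derivation:
Op 1: place BR@(4,3)
Op 2: place BN@(2,4)
Op 3: place WB@(0,4)
Op 4: remove (0,4)
Op 5: remove (4,3)
Op 6: remove (2,4)
Op 7: place BN@(0,0)
Op 8: place BQ@(1,0)
Per-piece attacks for B:
  BN@(0,0): attacks (1,2) (2,1)
  BQ@(1,0): attacks (1,1) (1,2) (1,3) (1,4) (2,0) (3,0) (4,0) (0,0) (2,1) (3,2) (4,3) (0,1) [ray(-1,0) blocked at (0,0)]
B attacks (4,4): no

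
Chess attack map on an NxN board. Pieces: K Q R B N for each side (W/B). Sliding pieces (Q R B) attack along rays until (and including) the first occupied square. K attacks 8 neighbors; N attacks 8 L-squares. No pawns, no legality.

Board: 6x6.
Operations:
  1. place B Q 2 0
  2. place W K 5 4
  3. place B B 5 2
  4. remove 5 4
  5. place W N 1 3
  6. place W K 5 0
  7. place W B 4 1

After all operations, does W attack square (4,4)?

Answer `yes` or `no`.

Op 1: place BQ@(2,0)
Op 2: place WK@(5,4)
Op 3: place BB@(5,2)
Op 4: remove (5,4)
Op 5: place WN@(1,3)
Op 6: place WK@(5,0)
Op 7: place WB@(4,1)
Per-piece attacks for W:
  WN@(1,3): attacks (2,5) (3,4) (0,5) (2,1) (3,2) (0,1)
  WB@(4,1): attacks (5,2) (5,0) (3,2) (2,3) (1,4) (0,5) (3,0) [ray(1,1) blocked at (5,2); ray(1,-1) blocked at (5,0)]
  WK@(5,0): attacks (5,1) (4,0) (4,1)
W attacks (4,4): no

Answer: no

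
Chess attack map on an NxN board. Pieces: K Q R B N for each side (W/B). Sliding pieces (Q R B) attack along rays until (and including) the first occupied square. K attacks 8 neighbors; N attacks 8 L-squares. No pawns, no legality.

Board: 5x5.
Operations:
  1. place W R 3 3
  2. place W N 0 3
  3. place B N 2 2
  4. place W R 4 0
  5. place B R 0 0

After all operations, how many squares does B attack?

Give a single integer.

Answer: 11

Derivation:
Op 1: place WR@(3,3)
Op 2: place WN@(0,3)
Op 3: place BN@(2,2)
Op 4: place WR@(4,0)
Op 5: place BR@(0,0)
Per-piece attacks for B:
  BR@(0,0): attacks (0,1) (0,2) (0,3) (1,0) (2,0) (3,0) (4,0) [ray(0,1) blocked at (0,3); ray(1,0) blocked at (4,0)]
  BN@(2,2): attacks (3,4) (4,3) (1,4) (0,3) (3,0) (4,1) (1,0) (0,1)
Union (11 distinct): (0,1) (0,2) (0,3) (1,0) (1,4) (2,0) (3,0) (3,4) (4,0) (4,1) (4,3)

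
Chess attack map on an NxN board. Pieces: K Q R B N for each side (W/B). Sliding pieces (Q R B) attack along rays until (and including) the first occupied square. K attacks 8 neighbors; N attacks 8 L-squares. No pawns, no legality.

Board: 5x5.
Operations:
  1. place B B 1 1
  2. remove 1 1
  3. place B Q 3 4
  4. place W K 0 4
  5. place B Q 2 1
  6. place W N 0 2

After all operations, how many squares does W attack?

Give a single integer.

Op 1: place BB@(1,1)
Op 2: remove (1,1)
Op 3: place BQ@(3,4)
Op 4: place WK@(0,4)
Op 5: place BQ@(2,1)
Op 6: place WN@(0,2)
Per-piece attacks for W:
  WN@(0,2): attacks (1,4) (2,3) (1,0) (2,1)
  WK@(0,4): attacks (0,3) (1,4) (1,3)
Union (6 distinct): (0,3) (1,0) (1,3) (1,4) (2,1) (2,3)

Answer: 6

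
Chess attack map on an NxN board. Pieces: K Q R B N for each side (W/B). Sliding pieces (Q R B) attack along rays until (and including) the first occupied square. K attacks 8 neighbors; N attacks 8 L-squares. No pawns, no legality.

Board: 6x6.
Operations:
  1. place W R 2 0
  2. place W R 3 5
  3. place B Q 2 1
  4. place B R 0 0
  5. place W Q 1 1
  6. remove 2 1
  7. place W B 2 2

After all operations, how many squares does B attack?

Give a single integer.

Answer: 7

Derivation:
Op 1: place WR@(2,0)
Op 2: place WR@(3,5)
Op 3: place BQ@(2,1)
Op 4: place BR@(0,0)
Op 5: place WQ@(1,1)
Op 6: remove (2,1)
Op 7: place WB@(2,2)
Per-piece attacks for B:
  BR@(0,0): attacks (0,1) (0,2) (0,3) (0,4) (0,5) (1,0) (2,0) [ray(1,0) blocked at (2,0)]
Union (7 distinct): (0,1) (0,2) (0,3) (0,4) (0,5) (1,0) (2,0)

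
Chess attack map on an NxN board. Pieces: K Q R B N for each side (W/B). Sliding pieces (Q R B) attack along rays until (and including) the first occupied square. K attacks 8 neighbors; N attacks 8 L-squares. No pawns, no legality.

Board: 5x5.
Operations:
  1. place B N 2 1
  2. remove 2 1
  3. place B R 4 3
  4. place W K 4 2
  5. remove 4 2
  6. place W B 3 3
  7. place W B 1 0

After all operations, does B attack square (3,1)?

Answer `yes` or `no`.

Op 1: place BN@(2,1)
Op 2: remove (2,1)
Op 3: place BR@(4,3)
Op 4: place WK@(4,2)
Op 5: remove (4,2)
Op 6: place WB@(3,3)
Op 7: place WB@(1,0)
Per-piece attacks for B:
  BR@(4,3): attacks (4,4) (4,2) (4,1) (4,0) (3,3) [ray(-1,0) blocked at (3,3)]
B attacks (3,1): no

Answer: no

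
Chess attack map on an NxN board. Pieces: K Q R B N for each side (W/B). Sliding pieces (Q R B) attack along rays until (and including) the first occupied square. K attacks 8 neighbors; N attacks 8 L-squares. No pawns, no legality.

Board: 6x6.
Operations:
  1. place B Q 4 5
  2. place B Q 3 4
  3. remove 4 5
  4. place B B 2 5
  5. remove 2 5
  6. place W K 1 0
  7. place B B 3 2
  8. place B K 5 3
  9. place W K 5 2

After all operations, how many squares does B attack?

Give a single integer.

Op 1: place BQ@(4,5)
Op 2: place BQ@(3,4)
Op 3: remove (4,5)
Op 4: place BB@(2,5)
Op 5: remove (2,5)
Op 6: place WK@(1,0)
Op 7: place BB@(3,2)
Op 8: place BK@(5,3)
Op 9: place WK@(5,2)
Per-piece attacks for B:
  BB@(3,2): attacks (4,3) (5,4) (4,1) (5,0) (2,3) (1,4) (0,5) (2,1) (1,0) [ray(-1,-1) blocked at (1,0)]
  BQ@(3,4): attacks (3,5) (3,3) (3,2) (4,4) (5,4) (2,4) (1,4) (0,4) (4,5) (4,3) (5,2) (2,5) (2,3) (1,2) (0,1) [ray(0,-1) blocked at (3,2); ray(1,-1) blocked at (5,2)]
  BK@(5,3): attacks (5,4) (5,2) (4,3) (4,4) (4,2)
Union (21 distinct): (0,1) (0,4) (0,5) (1,0) (1,2) (1,4) (2,1) (2,3) (2,4) (2,5) (3,2) (3,3) (3,5) (4,1) (4,2) (4,3) (4,4) (4,5) (5,0) (5,2) (5,4)

Answer: 21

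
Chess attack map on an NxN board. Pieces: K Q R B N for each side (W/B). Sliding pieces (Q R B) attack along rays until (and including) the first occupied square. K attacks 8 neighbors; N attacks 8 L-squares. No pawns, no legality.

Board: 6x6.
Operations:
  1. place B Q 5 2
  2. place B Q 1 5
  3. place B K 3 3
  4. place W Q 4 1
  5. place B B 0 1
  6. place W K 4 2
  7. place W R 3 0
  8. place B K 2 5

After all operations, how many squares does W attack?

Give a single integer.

Op 1: place BQ@(5,2)
Op 2: place BQ@(1,5)
Op 3: place BK@(3,3)
Op 4: place WQ@(4,1)
Op 5: place BB@(0,1)
Op 6: place WK@(4,2)
Op 7: place WR@(3,0)
Op 8: place BK@(2,5)
Per-piece attacks for W:
  WR@(3,0): attacks (3,1) (3,2) (3,3) (4,0) (5,0) (2,0) (1,0) (0,0) [ray(0,1) blocked at (3,3)]
  WQ@(4,1): attacks (4,2) (4,0) (5,1) (3,1) (2,1) (1,1) (0,1) (5,2) (5,0) (3,2) (2,3) (1,4) (0,5) (3,0) [ray(0,1) blocked at (4,2); ray(-1,0) blocked at (0,1); ray(1,1) blocked at (5,2); ray(-1,-1) blocked at (3,0)]
  WK@(4,2): attacks (4,3) (4,1) (5,2) (3,2) (5,3) (5,1) (3,3) (3,1)
Union (21 distinct): (0,0) (0,1) (0,5) (1,0) (1,1) (1,4) (2,0) (2,1) (2,3) (3,0) (3,1) (3,2) (3,3) (4,0) (4,1) (4,2) (4,3) (5,0) (5,1) (5,2) (5,3)

Answer: 21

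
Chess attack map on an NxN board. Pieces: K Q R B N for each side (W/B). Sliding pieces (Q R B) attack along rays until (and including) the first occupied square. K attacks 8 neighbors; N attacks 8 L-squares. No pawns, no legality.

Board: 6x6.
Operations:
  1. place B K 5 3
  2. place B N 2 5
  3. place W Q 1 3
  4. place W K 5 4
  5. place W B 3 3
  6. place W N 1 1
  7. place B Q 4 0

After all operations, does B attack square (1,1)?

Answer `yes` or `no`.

Answer: no

Derivation:
Op 1: place BK@(5,3)
Op 2: place BN@(2,5)
Op 3: place WQ@(1,3)
Op 4: place WK@(5,4)
Op 5: place WB@(3,3)
Op 6: place WN@(1,1)
Op 7: place BQ@(4,0)
Per-piece attacks for B:
  BN@(2,5): attacks (3,3) (4,4) (1,3) (0,4)
  BQ@(4,0): attacks (4,1) (4,2) (4,3) (4,4) (4,5) (5,0) (3,0) (2,0) (1,0) (0,0) (5,1) (3,1) (2,2) (1,3) [ray(-1,1) blocked at (1,3)]
  BK@(5,3): attacks (5,4) (5,2) (4,3) (4,4) (4,2)
B attacks (1,1): no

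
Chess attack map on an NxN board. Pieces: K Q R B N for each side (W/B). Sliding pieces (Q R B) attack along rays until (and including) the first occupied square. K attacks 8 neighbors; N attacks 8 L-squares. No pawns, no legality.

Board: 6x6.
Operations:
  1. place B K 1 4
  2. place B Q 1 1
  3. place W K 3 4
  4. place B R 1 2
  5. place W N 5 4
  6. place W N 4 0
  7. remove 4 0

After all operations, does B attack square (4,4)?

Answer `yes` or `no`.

Answer: yes

Derivation:
Op 1: place BK@(1,4)
Op 2: place BQ@(1,1)
Op 3: place WK@(3,4)
Op 4: place BR@(1,2)
Op 5: place WN@(5,4)
Op 6: place WN@(4,0)
Op 7: remove (4,0)
Per-piece attacks for B:
  BQ@(1,1): attacks (1,2) (1,0) (2,1) (3,1) (4,1) (5,1) (0,1) (2,2) (3,3) (4,4) (5,5) (2,0) (0,2) (0,0) [ray(0,1) blocked at (1,2)]
  BR@(1,2): attacks (1,3) (1,4) (1,1) (2,2) (3,2) (4,2) (5,2) (0,2) [ray(0,1) blocked at (1,4); ray(0,-1) blocked at (1,1)]
  BK@(1,4): attacks (1,5) (1,3) (2,4) (0,4) (2,5) (2,3) (0,5) (0,3)
B attacks (4,4): yes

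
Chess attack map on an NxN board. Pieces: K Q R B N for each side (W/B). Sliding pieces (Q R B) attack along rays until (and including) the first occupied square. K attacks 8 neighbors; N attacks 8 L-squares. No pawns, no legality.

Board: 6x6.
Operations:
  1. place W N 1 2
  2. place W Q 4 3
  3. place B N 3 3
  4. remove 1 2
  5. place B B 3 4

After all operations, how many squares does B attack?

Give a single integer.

Answer: 11

Derivation:
Op 1: place WN@(1,2)
Op 2: place WQ@(4,3)
Op 3: place BN@(3,3)
Op 4: remove (1,2)
Op 5: place BB@(3,4)
Per-piece attacks for B:
  BN@(3,3): attacks (4,5) (5,4) (2,5) (1,4) (4,1) (5,2) (2,1) (1,2)
  BB@(3,4): attacks (4,5) (4,3) (2,5) (2,3) (1,2) (0,1) [ray(1,-1) blocked at (4,3)]
Union (11 distinct): (0,1) (1,2) (1,4) (2,1) (2,3) (2,5) (4,1) (4,3) (4,5) (5,2) (5,4)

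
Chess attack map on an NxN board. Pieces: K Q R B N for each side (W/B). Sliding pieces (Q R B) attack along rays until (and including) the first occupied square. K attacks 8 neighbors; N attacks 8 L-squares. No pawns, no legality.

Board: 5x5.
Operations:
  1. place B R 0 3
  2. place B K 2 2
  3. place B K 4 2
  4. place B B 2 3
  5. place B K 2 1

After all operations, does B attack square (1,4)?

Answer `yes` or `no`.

Answer: yes

Derivation:
Op 1: place BR@(0,3)
Op 2: place BK@(2,2)
Op 3: place BK@(4,2)
Op 4: place BB@(2,3)
Op 5: place BK@(2,1)
Per-piece attacks for B:
  BR@(0,3): attacks (0,4) (0,2) (0,1) (0,0) (1,3) (2,3) [ray(1,0) blocked at (2,3)]
  BK@(2,1): attacks (2,2) (2,0) (3,1) (1,1) (3,2) (3,0) (1,2) (1,0)
  BK@(2,2): attacks (2,3) (2,1) (3,2) (1,2) (3,3) (3,1) (1,3) (1,1)
  BB@(2,3): attacks (3,4) (3,2) (4,1) (1,4) (1,2) (0,1)
  BK@(4,2): attacks (4,3) (4,1) (3,2) (3,3) (3,1)
B attacks (1,4): yes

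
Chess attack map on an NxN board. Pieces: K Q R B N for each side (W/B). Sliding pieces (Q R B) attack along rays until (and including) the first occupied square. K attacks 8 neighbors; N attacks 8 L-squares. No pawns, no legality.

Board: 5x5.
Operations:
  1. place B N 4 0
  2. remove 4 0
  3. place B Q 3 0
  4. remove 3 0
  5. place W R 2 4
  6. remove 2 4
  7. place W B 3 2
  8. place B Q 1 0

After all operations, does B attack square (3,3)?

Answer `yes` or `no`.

Op 1: place BN@(4,0)
Op 2: remove (4,0)
Op 3: place BQ@(3,0)
Op 4: remove (3,0)
Op 5: place WR@(2,4)
Op 6: remove (2,4)
Op 7: place WB@(3,2)
Op 8: place BQ@(1,0)
Per-piece attacks for B:
  BQ@(1,0): attacks (1,1) (1,2) (1,3) (1,4) (2,0) (3,0) (4,0) (0,0) (2,1) (3,2) (0,1) [ray(1,1) blocked at (3,2)]
B attacks (3,3): no

Answer: no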